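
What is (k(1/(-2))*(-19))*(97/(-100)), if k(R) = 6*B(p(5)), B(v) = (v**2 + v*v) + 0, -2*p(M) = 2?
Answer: 5529/25 ≈ 221.16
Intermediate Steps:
p(M) = -1 (p(M) = -1/2*2 = -1)
B(v) = 2*v**2 (B(v) = (v**2 + v**2) + 0 = 2*v**2 + 0 = 2*v**2)
k(R) = 12 (k(R) = 6*(2*(-1)**2) = 6*(2*1) = 6*2 = 12)
(k(1/(-2))*(-19))*(97/(-100)) = (12*(-19))*(97/(-100)) = -22116*(-1)/100 = -228*(-97/100) = 5529/25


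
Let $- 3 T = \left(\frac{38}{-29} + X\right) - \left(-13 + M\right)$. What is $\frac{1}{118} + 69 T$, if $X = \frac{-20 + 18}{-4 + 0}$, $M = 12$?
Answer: $- \frac{7449}{1711} \approx -4.3536$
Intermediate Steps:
$X = \frac{1}{2}$ ($X = - \frac{2}{-4} = \left(-2\right) \left(- \frac{1}{4}\right) = \frac{1}{2} \approx 0.5$)
$T = - \frac{11}{174}$ ($T = - \frac{\left(\frac{38}{-29} + \frac{1}{2}\right) + \left(13 - 12\right)}{3} = - \frac{\left(38 \left(- \frac{1}{29}\right) + \frac{1}{2}\right) + \left(13 - 12\right)}{3} = - \frac{\left(- \frac{38}{29} + \frac{1}{2}\right) + 1}{3} = - \frac{- \frac{47}{58} + 1}{3} = \left(- \frac{1}{3}\right) \frac{11}{58} = - \frac{11}{174} \approx -0.063218$)
$\frac{1}{118} + 69 T = \frac{1}{118} + 69 \left(- \frac{11}{174}\right) = \frac{1}{118} - \frac{253}{58} = - \frac{7449}{1711}$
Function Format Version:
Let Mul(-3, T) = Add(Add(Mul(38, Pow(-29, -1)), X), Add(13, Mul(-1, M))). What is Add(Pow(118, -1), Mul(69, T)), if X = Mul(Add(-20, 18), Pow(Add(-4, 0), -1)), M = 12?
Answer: Rational(-7449, 1711) ≈ -4.3536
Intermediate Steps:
X = Rational(1, 2) (X = Mul(-2, Pow(-4, -1)) = Mul(-2, Rational(-1, 4)) = Rational(1, 2) ≈ 0.50000)
T = Rational(-11, 174) (T = Mul(Rational(-1, 3), Add(Add(Mul(38, Pow(-29, -1)), Rational(1, 2)), Add(13, Mul(-1, 12)))) = Mul(Rational(-1, 3), Add(Add(Mul(38, Rational(-1, 29)), Rational(1, 2)), Add(13, -12))) = Mul(Rational(-1, 3), Add(Add(Rational(-38, 29), Rational(1, 2)), 1)) = Mul(Rational(-1, 3), Add(Rational(-47, 58), 1)) = Mul(Rational(-1, 3), Rational(11, 58)) = Rational(-11, 174) ≈ -0.063218)
Add(Pow(118, -1), Mul(69, T)) = Add(Pow(118, -1), Mul(69, Rational(-11, 174))) = Add(Rational(1, 118), Rational(-253, 58)) = Rational(-7449, 1711)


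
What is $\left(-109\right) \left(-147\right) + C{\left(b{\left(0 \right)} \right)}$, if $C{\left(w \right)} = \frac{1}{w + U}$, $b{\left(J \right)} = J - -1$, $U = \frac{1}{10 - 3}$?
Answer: $\frac{128191}{8} \approx 16024.0$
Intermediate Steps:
$U = \frac{1}{7} \approx 0.14286$
$b{\left(J \right)} = 1 + J$ ($b{\left(J \right)} = J + 1 = 1 + J$)
$C{\left(w \right)} = \frac{1}{\frac{1}{7} + w}$ ($C{\left(w \right)} = \frac{1}{w + \frac{1}{7}} = \frac{1}{\frac{1}{7} + w}$)
$\left(-109\right) \left(-147\right) + C{\left(b{\left(0 \right)} \right)} = \left(-109\right) \left(-147\right) + \frac{7}{1 + 7 \left(1 + 0\right)} = 16023 + \frac{7}{1 + 7 \cdot 1} = 16023 + \frac{7}{1 + 7} = 16023 + \frac{7}{8} = \frac{128191}{8}$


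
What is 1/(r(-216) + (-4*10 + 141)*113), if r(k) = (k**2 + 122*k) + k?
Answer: 1/31501 ≈ 3.1745e-5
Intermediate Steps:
r(k) = k**2 + 123*k
1/(r(-216) + (-4*10 + 141)*113) = 1/(-216*(123 - 216) + (-4*10 + 141)*113) = 1/(-216*(-93) + (-40 + 141)*113) = 1/(20088 + 101*113) = 1/(20088 + 11413) = 1/31501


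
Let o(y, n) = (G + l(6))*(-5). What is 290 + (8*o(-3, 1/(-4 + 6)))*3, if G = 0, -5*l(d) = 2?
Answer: 338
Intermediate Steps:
l(d) = -2/5 (l(d) = -1/5*2 = -2/5)
o(y, n) = 2 (o(y, n) = (0 - 2/5)*(-5) = -2/5*(-5) = 2)
290 + (8*o(-3, 1/(-4 + 6)))*3 = 290 + (8*2)*3 = 290 + 16*3 = 290 + 48 = 338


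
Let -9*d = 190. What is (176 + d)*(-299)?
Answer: -416806/9 ≈ -46312.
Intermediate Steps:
d = -190/9 (d = -⅑*190 = -190/9 ≈ -21.111)
(176 + d)*(-299) = (176 - 190/9)*(-299) = (1394/9)*(-299) = -416806/9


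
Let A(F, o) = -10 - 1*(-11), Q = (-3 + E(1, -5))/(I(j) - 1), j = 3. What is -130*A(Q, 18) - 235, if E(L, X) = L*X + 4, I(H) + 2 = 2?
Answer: -365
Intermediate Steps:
I(H) = 0 (I(H) = -2 + 2 = 0)
E(L, X) = 4 + L*X
Q = 4 (Q = (-3 + (4 + 1*(-5)))/(0 - 1) = (-3 + (4 - 5))/(-1) = (-3 - 1)*(-1) = -4*(-1) = 4)
A(F, o) = 1 (A(F, o) = -10 + 11 = 1)
-130*A(Q, 18) - 235 = -130*1 - 235 = -130 - 235 = -365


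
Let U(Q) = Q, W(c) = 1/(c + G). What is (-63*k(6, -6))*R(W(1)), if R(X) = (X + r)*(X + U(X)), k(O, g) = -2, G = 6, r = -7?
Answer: -1728/7 ≈ -246.86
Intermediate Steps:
W(c) = 1/(6 + c) (W(c) = 1/(c + 6) = 1/(6 + c))
R(X) = 2*X*(-7 + X) (R(X) = (X - 7)*(X + X) = (-7 + X)*(2*X) = 2*X*(-7 + X))
(-63*k(6, -6))*R(W(1)) = (-63*(-2))*(2*(-7 + 1/(6 + 1))/(6 + 1)) = 126*(2*(-7 + 1/7)/7) = 126*(2*(⅐)*(-7 + ⅐)) = 126*(2*(⅐)*(-48/7)) = 126*(-96/49) = -1728/7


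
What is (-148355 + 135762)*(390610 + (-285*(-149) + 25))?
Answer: -5454028300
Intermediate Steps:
(-148355 + 135762)*(390610 + (-285*(-149) + 25)) = -12593*(390610 + (42465 + 25)) = -12593*(390610 + 42490) = -12593*433100 = -5454028300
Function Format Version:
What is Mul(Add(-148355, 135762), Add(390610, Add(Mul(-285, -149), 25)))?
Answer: -5454028300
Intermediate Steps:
Mul(Add(-148355, 135762), Add(390610, Add(Mul(-285, -149), 25))) = Mul(-12593, Add(390610, Add(42465, 25))) = Mul(-12593, Add(390610, 42490)) = Mul(-12593, 433100) = -5454028300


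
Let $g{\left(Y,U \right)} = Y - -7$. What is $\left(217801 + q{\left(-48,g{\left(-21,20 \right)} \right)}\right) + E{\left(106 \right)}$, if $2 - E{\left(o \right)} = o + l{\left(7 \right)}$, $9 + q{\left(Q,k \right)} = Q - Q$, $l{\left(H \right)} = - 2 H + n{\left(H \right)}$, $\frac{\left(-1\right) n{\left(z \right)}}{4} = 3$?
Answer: $217714$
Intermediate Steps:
$g{\left(Y,U \right)} = 7 + Y$ ($g{\left(Y,U \right)} = Y + 7 = 7 + Y$)
$n{\left(z \right)} = -12$ ($n{\left(z \right)} = \left(-4\right) 3 = -12$)
$l{\left(H \right)} = -12 - 2 H$ ($l{\left(H \right)} = - 2 H - 12 = -12 - 2 H$)
$q{\left(Q,k \right)} = -9$ ($q{\left(Q,k \right)} = -9 + \left(Q - Q\right) = -9 + 0 = -9$)
$E{\left(o \right)} = 28 - o$ ($E{\left(o \right)} = 2 - \left(o - 26\right) = 2 - \left(-26 + o\right) = 28 - o$)
$\left(217801 + q{\left(-48,g{\left(-21,20 \right)} \right)}\right) + E{\left(106 \right)} = \left(217801 - 9\right) + \left(28 - 106\right) = 217792 + \left(28 - 106\right) = 217792 - 78 = 217714$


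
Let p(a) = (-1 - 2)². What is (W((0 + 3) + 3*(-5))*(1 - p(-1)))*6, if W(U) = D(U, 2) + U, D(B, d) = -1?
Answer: 624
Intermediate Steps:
p(a) = 9 (p(a) = (-3)² = 9)
W(U) = -1 + U
(W((0 + 3) + 3*(-5))*(1 - p(-1)))*6 = ((-1 + ((0 + 3) + 3*(-5)))*(1 - 1*9))*6 = ((-1 + (3 - 15))*(1 - 9))*6 = ((-1 - 12)*(-8))*6 = -13*(-8)*6 = 104*6 = 624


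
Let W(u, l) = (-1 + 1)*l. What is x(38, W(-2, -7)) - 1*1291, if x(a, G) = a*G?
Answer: -1291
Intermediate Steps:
W(u, l) = 0 (W(u, l) = 0*l = 0)
x(a, G) = G*a
x(38, W(-2, -7)) - 1*1291 = 0*38 - 1*1291 = 0 - 1291 = -1291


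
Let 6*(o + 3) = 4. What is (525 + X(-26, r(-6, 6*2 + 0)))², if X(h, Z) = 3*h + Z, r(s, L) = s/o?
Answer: 9903609/49 ≈ 2.0211e+5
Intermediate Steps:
o = -7/3 (o = -3 + (⅙)*4 = -3 + ⅔ = -7/3 ≈ -2.3333)
r(s, L) = -3*s/7 (r(s, L) = s/(-7/3) = s*(-3/7) = -3*s/7)
X(h, Z) = Z + 3*h
(525 + X(-26, r(-6, 6*2 + 0)))² = (525 + (-3/7*(-6) + 3*(-26)))² = (525 + (18/7 - 78))² = (525 - 528/7)² = (3147/7)² = 9903609/49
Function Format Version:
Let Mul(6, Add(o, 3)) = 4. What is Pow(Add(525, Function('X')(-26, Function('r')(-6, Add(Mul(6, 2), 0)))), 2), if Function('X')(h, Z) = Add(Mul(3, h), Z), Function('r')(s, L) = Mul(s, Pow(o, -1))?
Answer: Rational(9903609, 49) ≈ 2.0211e+5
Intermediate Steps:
o = Rational(-7, 3) (o = Add(-3, Mul(Rational(1, 6), 4)) = Add(-3, Rational(2, 3)) = Rational(-7, 3) ≈ -2.3333)
Function('r')(s, L) = Mul(Rational(-3, 7), s) (Function('r')(s, L) = Mul(s, Pow(Rational(-7, 3), -1)) = Mul(s, Rational(-3, 7)) = Mul(Rational(-3, 7), s))
Function('X')(h, Z) = Add(Z, Mul(3, h))
Pow(Add(525, Function('X')(-26, Function('r')(-6, Add(Mul(6, 2), 0)))), 2) = Pow(Add(525, Add(Mul(Rational(-3, 7), -6), Mul(3, -26))), 2) = Pow(Add(525, Add(Rational(18, 7), -78)), 2) = Pow(Add(525, Rational(-528, 7)), 2) = Pow(Rational(3147, 7), 2) = Rational(9903609, 49)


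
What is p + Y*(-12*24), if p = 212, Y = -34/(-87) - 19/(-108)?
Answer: 4244/87 ≈ 48.782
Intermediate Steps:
Y = 1775/3132 (Y = -34*(-1/87) - 19*(-1/108) = 34/87 + 19/108 = 1775/3132 ≈ 0.56673)
p + Y*(-12*24) = 212 + 1775*(-12*24)/3132 = 212 + (1775/3132)*(-288) = 212 - 14200/87 = 4244/87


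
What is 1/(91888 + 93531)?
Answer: 1/185419 ≈ 5.3932e-6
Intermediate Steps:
1/(91888 + 93531) = 1/185419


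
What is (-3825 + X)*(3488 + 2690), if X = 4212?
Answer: 2390886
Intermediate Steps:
(-3825 + X)*(3488 + 2690) = (-3825 + 4212)*(3488 + 2690) = 387*6178 = 2390886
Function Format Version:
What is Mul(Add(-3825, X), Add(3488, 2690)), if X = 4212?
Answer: 2390886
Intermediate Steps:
Mul(Add(-3825, X), Add(3488, 2690)) = Mul(Add(-3825, 4212), Add(3488, 2690)) = Mul(387, 6178) = 2390886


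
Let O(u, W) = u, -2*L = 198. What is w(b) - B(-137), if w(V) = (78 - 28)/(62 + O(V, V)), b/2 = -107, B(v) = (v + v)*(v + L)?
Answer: -4914489/76 ≈ -64664.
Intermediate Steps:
L = -99 (L = -½*198 = -99)
B(v) = 2*v*(-99 + v) (B(v) = (v + v)*(v - 99) = (2*v)*(-99 + v) = 2*v*(-99 + v))
b = -214 (b = 2*(-107) = -214)
w(V) = 50/(62 + V) (w(V) = (78 - 28)/(62 + V) = 50/(62 + V))
w(b) - B(-137) = 50/(62 - 214) - 2*(-137)*(-99 - 137) = 50/(-152) - 2*(-137)*(-236) = 50*(-1/152) - 1*64664 = -25/76 - 64664 = -4914489/76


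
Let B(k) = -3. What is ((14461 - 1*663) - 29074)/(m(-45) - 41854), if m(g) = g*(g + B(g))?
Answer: 7638/19847 ≈ 0.38484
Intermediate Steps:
m(g) = g*(-3 + g) (m(g) = g*(g - 3) = g*(-3 + g))
((14461 - 1*663) - 29074)/(m(-45) - 41854) = ((14461 - 1*663) - 29074)/(-45*(-3 - 45) - 41854) = ((14461 - 663) - 29074)/(-45*(-48) - 41854) = (13798 - 29074)/(2160 - 41854) = -15276/(-39694) = -15276*(-1/39694) = 7638/19847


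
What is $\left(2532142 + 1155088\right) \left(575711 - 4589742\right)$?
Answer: $-14800655524130$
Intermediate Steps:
$\left(2532142 + 1155088\right) \left(575711 - 4589742\right) = 3687230 \left(-4014031\right) = -14800655524130$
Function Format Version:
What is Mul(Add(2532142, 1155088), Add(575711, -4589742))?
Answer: -14800655524130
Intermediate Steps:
Mul(Add(2532142, 1155088), Add(575711, -4589742)) = Mul(3687230, -4014031) = -14800655524130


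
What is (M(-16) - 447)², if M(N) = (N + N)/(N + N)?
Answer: 198916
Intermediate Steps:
M(N) = 1 (M(N) = (2*N)/((2*N)) = (2*N)*(1/(2*N)) = 1)
(M(-16) - 447)² = (1 - 447)² = (-446)² = 198916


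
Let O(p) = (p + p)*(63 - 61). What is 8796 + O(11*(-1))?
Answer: 8752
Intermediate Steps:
O(p) = 4*p (O(p) = (2*p)*2 = 4*p)
8796 + O(11*(-1)) = 8796 + 4*(11*(-1)) = 8796 + 4*(-11) = 8796 - 44 = 8752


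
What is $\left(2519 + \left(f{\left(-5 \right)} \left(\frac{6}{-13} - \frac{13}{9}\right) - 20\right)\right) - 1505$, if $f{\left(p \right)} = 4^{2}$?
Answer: $\frac{112730}{117} \approx 963.5$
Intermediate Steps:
$f{\left(p \right)} = 16$
$\left(2519 + \left(f{\left(-5 \right)} \left(\frac{6}{-13} - \frac{13}{9}\right) - 20\right)\right) - 1505 = \left(2519 + \left(16 \left(\frac{6}{-13} - \frac{13}{9}\right) - 20\right)\right) - 1505 = \left(2519 + \left(16 \left(6 \left(- \frac{1}{13}\right) - \frac{13}{9}\right) - 20\right)\right) - 1505 = \left(2519 + \left(16 \left(- \frac{6}{13} - \frac{13}{9}\right) - 20\right)\right) - 1505 = \left(2519 + \left(16 \left(- \frac{223}{117}\right) - 20\right)\right) - 1505 = \left(2519 - \frac{5908}{117}\right) - 1505 = \frac{288815}{117} - 1505 = \frac{112730}{117}$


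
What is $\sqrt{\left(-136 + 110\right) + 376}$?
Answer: $5 \sqrt{14} \approx 18.708$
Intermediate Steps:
$\sqrt{\left(-136 + 110\right) + 376} = \sqrt{-26 + 376} = \sqrt{350} = 5 \sqrt{14}$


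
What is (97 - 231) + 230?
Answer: 96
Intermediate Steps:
(97 - 231) + 230 = -134 + 230 = 96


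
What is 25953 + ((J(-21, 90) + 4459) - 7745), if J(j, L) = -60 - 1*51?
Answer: 22556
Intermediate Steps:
J(j, L) = -111 (J(j, L) = -60 - 51 = -111)
25953 + ((J(-21, 90) + 4459) - 7745) = 25953 + ((-111 + 4459) - 7745) = 25953 + (4348 - 7745) = 25953 - 3397 = 22556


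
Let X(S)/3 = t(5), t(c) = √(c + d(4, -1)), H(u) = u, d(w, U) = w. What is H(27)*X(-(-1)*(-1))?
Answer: 243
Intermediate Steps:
t(c) = √(4 + c) (t(c) = √(c + 4) = √(4 + c))
X(S) = 9 (X(S) = 3*√(4 + 5) = 3*√9 = 3*3 = 9)
H(27)*X(-(-1)*(-1)) = 27*9 = 243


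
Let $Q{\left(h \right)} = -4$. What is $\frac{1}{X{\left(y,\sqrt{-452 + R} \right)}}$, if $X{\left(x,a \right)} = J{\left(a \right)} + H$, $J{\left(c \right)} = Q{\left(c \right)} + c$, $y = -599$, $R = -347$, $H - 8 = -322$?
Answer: $- \frac{318}{101923} - \frac{i \sqrt{799}}{101923} \approx -0.00312 - 0.00027733 i$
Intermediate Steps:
$H = -314$ ($H = 8 - 322 = -314$)
$J{\left(c \right)} = -4 + c$
$X{\left(x,a \right)} = -318 + a$ ($X{\left(x,a \right)} = \left(-4 + a\right) - 314 = -318 + a$)
$\frac{1}{X{\left(y,\sqrt{-452 + R} \right)}} = \frac{1}{-318 + \sqrt{-452 - 347}} = \frac{1}{-318 + \sqrt{-799}} = \frac{1}{-318 + i \sqrt{799}}$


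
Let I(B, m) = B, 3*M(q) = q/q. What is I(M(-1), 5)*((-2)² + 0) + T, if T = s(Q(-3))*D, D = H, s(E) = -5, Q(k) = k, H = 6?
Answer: -86/3 ≈ -28.667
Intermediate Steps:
M(q) = ⅓ (M(q) = (q/q)/3 = (⅓)*1 = ⅓)
D = 6
T = -30 (T = -5*6 = -30)
I(M(-1), 5)*((-2)² + 0) + T = ((-2)² + 0)/3 - 30 = (4 + 0)/3 - 30 = (⅓)*4 - 30 = 4/3 - 30 = -86/3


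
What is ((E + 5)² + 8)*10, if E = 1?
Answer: 440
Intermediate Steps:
((E + 5)² + 8)*10 = ((1 + 5)² + 8)*10 = (6² + 8)*10 = (36 + 8)*10 = 44*10 = 440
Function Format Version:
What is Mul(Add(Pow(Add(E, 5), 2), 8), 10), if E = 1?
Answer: 440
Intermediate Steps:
Mul(Add(Pow(Add(E, 5), 2), 8), 10) = Mul(Add(Pow(Add(1, 5), 2), 8), 10) = Mul(Add(Pow(6, 2), 8), 10) = Mul(Add(36, 8), 10) = Mul(44, 10) = 440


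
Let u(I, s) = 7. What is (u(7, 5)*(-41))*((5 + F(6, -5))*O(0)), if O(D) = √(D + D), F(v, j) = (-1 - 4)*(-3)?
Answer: 0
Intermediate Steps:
F(v, j) = 15 (F(v, j) = -5*(-3) = 15)
O(D) = √2*√D (O(D) = √(2*D) = √2*√D)
(u(7, 5)*(-41))*((5 + F(6, -5))*O(0)) = (7*(-41))*((5 + 15)*(√2*√0)) = -5740*√2*0 = -5740*0 = -287*0 = 0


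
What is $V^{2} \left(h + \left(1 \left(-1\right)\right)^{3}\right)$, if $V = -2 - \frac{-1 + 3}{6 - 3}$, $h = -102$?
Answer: $- \frac{6592}{9} \approx -732.44$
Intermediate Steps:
$V = - \frac{8}{3}$ ($V = -2 - \frac{2}{3} = - \frac{8}{3} \approx -2.6667$)
$V^{2} \left(h + \left(1 \left(-1\right)\right)^{3}\right) = \left(- \frac{8}{3}\right)^{2} \left(-102 + \left(1 \left(-1\right)\right)^{3}\right) = \frac{64 \left(-102 + \left(-1\right)^{3}\right)}{9} = \frac{64 \left(-102 - 1\right)}{9} = \frac{64}{9} \left(-103\right) = - \frac{6592}{9}$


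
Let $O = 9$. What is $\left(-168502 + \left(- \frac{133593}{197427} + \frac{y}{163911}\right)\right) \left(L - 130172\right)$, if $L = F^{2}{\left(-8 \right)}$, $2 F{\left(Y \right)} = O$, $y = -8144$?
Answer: $\frac{946259661525035712145}{43147275996} \approx 2.1931 \cdot 10^{10}$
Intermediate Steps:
$F{\left(Y \right)} = \frac{9}{2}$ ($F{\left(Y \right)} = \frac{1}{2} \cdot 9 = \frac{9}{2}$)
$L = \frac{81}{4}$ ($L = \left(\frac{9}{2}\right)^{2} = \frac{81}{4} \approx 20.25$)
$\left(-168502 + \left(- \frac{133593}{197427} + \frac{y}{163911}\right)\right) \left(L - 130172\right) = \left(-168502 - \left(\frac{8144}{163911} + \frac{44531}{65809}\right)\right) \left(\frac{81}{4} - 130172\right) = \left(-168502 - \frac{7835069237}{10786818999}\right) \left(- \frac{520607}{4}\right) = \left(- \frac{1817608410038735}{10786818999}\right) \left(- \frac{520607}{4}\right) = \frac{946259661525035712145}{43147275996}$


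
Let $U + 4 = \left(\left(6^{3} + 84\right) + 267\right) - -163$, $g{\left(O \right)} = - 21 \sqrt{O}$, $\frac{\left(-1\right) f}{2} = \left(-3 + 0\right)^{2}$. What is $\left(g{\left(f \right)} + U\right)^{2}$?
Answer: $519138 - 91476 i \sqrt{2} \approx 5.1914 \cdot 10^{5} - 1.2937 \cdot 10^{5} i$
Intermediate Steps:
$f = -18$ ($f = - 2 \left(-3 + 0\right)^{2} = - 2 \left(-3\right)^{2} = \left(-2\right) 9 = -18$)
$U = 726$ ($U = -4 + \left(\left(\left(6^{3} + 84\right) + 267\right) - -163\right) = -4 + \left(\left(\left(216 + 84\right) + 267\right) + 163\right) = -4 + \left(\left(300 + 267\right) + 163\right) = -4 + \left(567 + 163\right) = -4 + 730 = 726$)
$\left(g{\left(f \right)} + U\right)^{2} = \left(- 21 \sqrt{-18} + 726\right)^{2} = \left(- 21 \cdot 3 i \sqrt{2} + 726\right)^{2} = \left(- 63 i \sqrt{2} + 726\right)^{2} = \left(726 - 63 i \sqrt{2}\right)^{2}$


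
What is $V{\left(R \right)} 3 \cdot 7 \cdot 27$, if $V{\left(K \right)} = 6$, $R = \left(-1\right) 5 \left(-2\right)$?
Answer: $3402$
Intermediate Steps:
$R = 10$ ($R = \left(-5\right) \left(-2\right) = 10$)
$V{\left(R \right)} 3 \cdot 7 \cdot 27 = 6 \cdot 3 \cdot 7 \cdot 27 = 6 \cdot 21 \cdot 27 = 126 \cdot 27 = 3402$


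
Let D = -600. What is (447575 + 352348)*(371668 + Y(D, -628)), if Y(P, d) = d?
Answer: 296803429920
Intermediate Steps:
(447575 + 352348)*(371668 + Y(D, -628)) = (447575 + 352348)*(371668 - 628) = 799923*371040 = 296803429920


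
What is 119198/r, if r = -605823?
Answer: -119198/605823 ≈ -0.19675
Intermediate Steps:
119198/r = 119198/(-605823) = 119198*(-1/605823) = -119198/605823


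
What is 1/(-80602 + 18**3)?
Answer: -1/74770 ≈ -1.3374e-5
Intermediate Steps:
1/(-80602 + 18**3) = 1/(-80602 + 5832) = 1/(-74770) = -1/74770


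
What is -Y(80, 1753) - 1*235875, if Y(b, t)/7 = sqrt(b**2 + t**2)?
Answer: -235875 - 7*sqrt(3079409) ≈ -2.4816e+5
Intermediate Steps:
Y(b, t) = 7*sqrt(b**2 + t**2)
-Y(80, 1753) - 1*235875 = -7*sqrt(80**2 + 1753**2) - 1*235875 = -7*sqrt(6400 + 3073009) - 235875 = -7*sqrt(3079409) - 235875 = -235875 - 7*sqrt(3079409)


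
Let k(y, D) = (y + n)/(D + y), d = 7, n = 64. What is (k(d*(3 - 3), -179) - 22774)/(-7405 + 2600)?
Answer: 815322/172019 ≈ 4.7397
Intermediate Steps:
k(y, D) = (64 + y)/(D + y) (k(y, D) = (y + 64)/(D + y) = (64 + y)/(D + y))
(k(d*(3 - 3), -179) - 22774)/(-7405 + 2600) = ((64 + 7*(3 - 3))/(-179 + 7*(3 - 3)) - 22774)/(-7405 + 2600) = ((64 + 7*0)/(-179 + 7*0) - 22774)/(-4805) = ((64 + 0)/(-179 + 0) - 22774)*(-1/4805) = (64/(-179) - 22774)*(-1/4805) = (-1/179*64 - 22774)*(-1/4805) = (-64/179 - 22774)*(-1/4805) = -4076610/179*(-1/4805) = 815322/172019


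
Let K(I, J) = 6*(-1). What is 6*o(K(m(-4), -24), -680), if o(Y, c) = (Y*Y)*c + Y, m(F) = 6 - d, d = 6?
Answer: -146916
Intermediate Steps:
m(F) = 0 (m(F) = 6 - 1*6 = 6 - 6 = 0)
K(I, J) = -6
o(Y, c) = Y + c*Y**2 (o(Y, c) = Y**2*c + Y = c*Y**2 + Y = Y + c*Y**2)
6*o(K(m(-4), -24), -680) = 6*(-6*(1 - 6*(-680))) = 6*(-6*(1 + 4080)) = 6*(-6*4081) = 6*(-24486) = -146916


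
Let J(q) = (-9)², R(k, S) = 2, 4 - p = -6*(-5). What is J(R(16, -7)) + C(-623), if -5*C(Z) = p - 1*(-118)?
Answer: 313/5 ≈ 62.600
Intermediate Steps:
p = -26 (p = 4 - (-6)*(-5) = 4 - 1*30 = 4 - 30 = -26)
C(Z) = -92/5 (C(Z) = -(-26 - 1*(-118))/5 = -(-26 + 118)/5 = -⅕*92 = -92/5)
J(q) = 81
J(R(16, -7)) + C(-623) = 81 - 92/5 = 313/5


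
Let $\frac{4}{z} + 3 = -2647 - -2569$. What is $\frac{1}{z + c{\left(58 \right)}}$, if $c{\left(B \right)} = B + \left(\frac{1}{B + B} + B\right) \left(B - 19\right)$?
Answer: $\frac{9396}{21801415} \approx 0.00043098$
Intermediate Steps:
$z = - \frac{4}{81}$ ($z = \frac{4}{-3 - 78} = \frac{4}{-81} = 4 \left(- \frac{1}{81}\right) = - \frac{4}{81} \approx -0.049383$)
$c{\left(B \right)} = B + \left(-19 + B\right) \left(B + \frac{1}{2 B}\right)$ ($c{\left(B \right)} = B + \left(\frac{1}{2 B} + B\right) \left(-19 + B\right) = B + \left(B + \frac{1}{2 B}\right) \left(-19 + B\right) = B + \left(-19 + B\right) \left(B + \frac{1}{2 B}\right)$)
$\frac{1}{z + c{\left(58 \right)}} = \frac{1}{- \frac{4}{81} + \left(\frac{1}{2} + 58^{2} - 1044 - \frac{19}{2 \cdot 58}\right)} = \frac{1}{- \frac{4}{81} + \left(\frac{1}{2} + 3364 - 1044 - \frac{19}{116}\right)} = \frac{1}{- \frac{4}{81} + \frac{269159}{116}} = \frac{1}{\frac{21801415}{9396}} = \frac{9396}{21801415}$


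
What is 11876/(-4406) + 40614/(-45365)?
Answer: -358850012/99939095 ≈ -3.5907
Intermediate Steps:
11876/(-4406) + 40614/(-45365) = 11876*(-1/4406) + 40614*(-1/45365) = -5938/2203 - 40614/45365 = -358850012/99939095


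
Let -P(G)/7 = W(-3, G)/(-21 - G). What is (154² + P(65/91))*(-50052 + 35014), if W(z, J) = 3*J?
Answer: -27105521303/76 ≈ -3.5665e+8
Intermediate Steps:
P(G) = -21*G/(-21 - G) (P(G) = -7*3*G/(-21 - G) = -21*G/(-21 - G))
(154² + P(65/91))*(-50052 + 35014) = (154² + 21*(65/91)/(21 + 65/91))*(-50052 + 35014) = (23716 + 21*(65*(1/91))/(21 + 65*(1/91)))*(-15038) = (23716 + 21*(5/7)/(21 + 5/7))*(-15038) = (23716 + 21*(5/7)/(152/7))*(-15038) = (23716 + 21*(5/7)*(7/152))*(-15038) = (23716 + 105/152)*(-15038) = (3604937/152)*(-15038) = -27105521303/76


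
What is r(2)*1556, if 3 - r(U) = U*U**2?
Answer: -7780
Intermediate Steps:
r(U) = 3 - U**3 (r(U) = 3 - U*U**2 = 3 - U**3)
r(2)*1556 = (3 - 1*2**3)*1556 = (3 - 1*8)*1556 = (3 - 8)*1556 = -5*1556 = -7780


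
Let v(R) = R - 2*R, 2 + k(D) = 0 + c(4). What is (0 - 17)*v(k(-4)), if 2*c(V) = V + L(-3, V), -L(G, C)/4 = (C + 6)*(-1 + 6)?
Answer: -1700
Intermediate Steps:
L(G, C) = -120 - 20*C (L(G, C) = -4*(C + 6)*(-1 + 6) = -4*(6 + C)*5 = -4*(30 + 5*C) = -120 - 20*C)
c(V) = -60 - 19*V/2 (c(V) = (V + (-120 - 20*V))/2 = (-120 - 19*V)/2 = -60 - 19*V/2)
k(D) = -100 (k(D) = -2 + (0 + (-60 - 19/2*4)) = -2 + (0 + (-60 - 38)) = -2 + (0 - 98) = -2 - 98 = -100)
v(R) = -R
(0 - 17)*v(k(-4)) = (0 - 17)*(-1*(-100)) = -17*100 = -1700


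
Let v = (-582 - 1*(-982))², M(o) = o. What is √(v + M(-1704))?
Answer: 2*√39574 ≈ 397.86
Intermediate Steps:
v = 160000 (v = (-582 + 982)² = 400² = 160000)
√(v + M(-1704)) = √(160000 - 1704) = √158296 = 2*√39574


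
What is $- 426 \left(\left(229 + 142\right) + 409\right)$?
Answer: $-332280$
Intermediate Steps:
$- 426 \left(\left(229 + 142\right) + 409\right) = - 426 \left(371 + 409\right) = \left(-426\right) 780 = -332280$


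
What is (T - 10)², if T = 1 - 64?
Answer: 5329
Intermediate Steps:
T = -63
(T - 10)² = (-63 - 10)² = (-73)² = 5329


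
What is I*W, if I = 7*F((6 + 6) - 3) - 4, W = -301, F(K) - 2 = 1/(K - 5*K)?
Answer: -106253/36 ≈ -2951.5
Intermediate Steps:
F(K) = 2 - 1/(4*K) (F(K) = 2 + 1/(K - 5*K) = 2 + 1/(-4*K) = 2 - 1/(4*K))
I = 353/36 (I = 7*(2 - 1/(4*((6 + 6) - 3))) - 4 = 7*(2 - 1/(4*(12 - 3))) - 4 = 7*(2 - 1/4/9) - 4 = 7*(2 - 1/4*1/9) - 4 = 7*(2 - 1/36) - 4 = 7*(71/36) - 4 = 497/36 - 4 = 353/36 ≈ 9.8056)
I*W = (353/36)*(-301) = -106253/36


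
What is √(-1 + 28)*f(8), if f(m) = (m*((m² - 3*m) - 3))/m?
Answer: 111*√3 ≈ 192.26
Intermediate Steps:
f(m) = -3 + m² - 3*m (f(m) = (m*(-3 + m² - 3*m))/m = -3 + m² - 3*m)
√(-1 + 28)*f(8) = √(-1 + 28)*(-3 + 8² - 3*8) = √27*(-3 + 64 - 24) = (3*√3)*37 = 111*√3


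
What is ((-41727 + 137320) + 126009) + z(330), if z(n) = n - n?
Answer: 221602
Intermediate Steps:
z(n) = 0
((-41727 + 137320) + 126009) + z(330) = ((-41727 + 137320) + 126009) + 0 = (95593 + 126009) + 0 = 221602 + 0 = 221602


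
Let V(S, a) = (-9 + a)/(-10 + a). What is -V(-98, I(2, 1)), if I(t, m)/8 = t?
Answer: -7/6 ≈ -1.1667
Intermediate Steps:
I(t, m) = 8*t
V(S, a) = (-9 + a)/(-10 + a)
-V(-98, I(2, 1)) = -(-9 + 8*2)/(-10 + 8*2) = -(-9 + 16)/(-10 + 16) = -7/6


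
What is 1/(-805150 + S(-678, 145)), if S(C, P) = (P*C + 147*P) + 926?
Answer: -1/881219 ≈ -1.1348e-6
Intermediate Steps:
S(C, P) = 926 + 147*P + C*P (S(C, P) = (C*P + 147*P) + 926 = (147*P + C*P) + 926 = 926 + 147*P + C*P)
1/(-805150 + S(-678, 145)) = 1/(-805150 + (926 + 147*145 - 678*145)) = 1/(-805150 + (926 + 21315 - 98310)) = 1/(-805150 - 76069) = 1/(-881219) = -1/881219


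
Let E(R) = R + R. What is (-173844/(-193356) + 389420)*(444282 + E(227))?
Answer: 930200766777664/5371 ≈ 1.7319e+11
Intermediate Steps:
E(R) = 2*R
(-173844/(-193356) + 389420)*(444282 + E(227)) = (-173844/(-193356) + 389420)*(444282 + 2*227) = (-173844*(-1/193356) + 389420)*(444282 + 454) = (4829/5371 + 389420)*444736 = (2091579649/5371)*444736 = 930200766777664/5371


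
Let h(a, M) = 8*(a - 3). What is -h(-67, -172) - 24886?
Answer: -24326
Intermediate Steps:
h(a, M) = -24 + 8*a (h(a, M) = 8*(-3 + a) = -24 + 8*a)
-h(-67, -172) - 24886 = -(-24 + 8*(-67)) - 24886 = -(-24 - 536) - 24886 = -1*(-560) - 24886 = 560 - 24886 = -24326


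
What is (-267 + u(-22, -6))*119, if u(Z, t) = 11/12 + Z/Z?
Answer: -378539/12 ≈ -31545.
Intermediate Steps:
u(Z, t) = 23/12 (u(Z, t) = 11*(1/12) + 1 = 11/12 + 1 = 23/12)
(-267 + u(-22, -6))*119 = (-267 + 23/12)*119 = -3181/12*119 = -378539/12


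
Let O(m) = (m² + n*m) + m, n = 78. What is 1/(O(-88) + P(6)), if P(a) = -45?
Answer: 1/747 ≈ 0.0013387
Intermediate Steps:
O(m) = m² + 79*m (O(m) = (m² + 78*m) + m = m² + 79*m)
1/(O(-88) + P(6)) = 1/(-88*(79 - 88) - 45) = 1/(-88*(-9) - 45) = 1/(792 - 45) = 1/747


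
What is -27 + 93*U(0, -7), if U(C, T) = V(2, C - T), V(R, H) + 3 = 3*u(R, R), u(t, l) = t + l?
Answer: 810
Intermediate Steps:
u(t, l) = l + t
V(R, H) = -3 + 6*R (V(R, H) = -3 + 3*(R + R) = -3 + 3*(2*R) = -3 + 6*R)
U(C, T) = 9 (U(C, T) = -3 + 6*2 = -3 + 12 = 9)
-27 + 93*U(0, -7) = -27 + 93*9 = -27 + 837 = 810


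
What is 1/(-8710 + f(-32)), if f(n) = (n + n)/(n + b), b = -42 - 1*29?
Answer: -103/897066 ≈ -0.00011482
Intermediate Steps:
b = -71 (b = -42 - 29 = -71)
f(n) = 2*n/(-71 + n) (f(n) = (n + n)/(n - 71) = (2*n)/(-71 + n) = 2*n/(-71 + n))
1/(-8710 + f(-32)) = 1/(-8710 + 2*(-32)/(-71 - 32)) = 1/(-8710 + 2*(-32)/(-103)) = 1/(-8710 + 2*(-32)*(-1/103)) = 1/(-8710 + 64/103) = 1/(-897066/103) = -103/897066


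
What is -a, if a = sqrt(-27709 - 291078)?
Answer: -I*sqrt(318787) ≈ -564.61*I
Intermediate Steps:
a = I*sqrt(318787) (a = sqrt(-318787) = I*sqrt(318787) ≈ 564.61*I)
-a = -I*sqrt(318787)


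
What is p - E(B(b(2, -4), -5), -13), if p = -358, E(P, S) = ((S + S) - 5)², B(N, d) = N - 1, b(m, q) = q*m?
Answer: -1319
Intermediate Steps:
b(m, q) = m*q
B(N, d) = -1 + N
E(P, S) = (-5 + 2*S)² (E(P, S) = (2*S - 5)² = (-5 + 2*S)²)
p - E(B(b(2, -4), -5), -13) = -358 - (-5 + 2*(-13))² = -358 - (-5 - 26)² = -358 - 1*(-31)² = -358 - 1*961 = -358 - 961 = -1319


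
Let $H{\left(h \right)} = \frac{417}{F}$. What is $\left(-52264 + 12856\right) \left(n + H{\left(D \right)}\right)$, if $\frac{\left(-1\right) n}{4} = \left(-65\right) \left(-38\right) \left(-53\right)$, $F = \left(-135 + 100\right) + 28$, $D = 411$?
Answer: $- \frac{144432802704}{7} \approx -2.0633 \cdot 10^{10}$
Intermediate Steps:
$F = -7$ ($F = -35 + 28 = -7$)
$n = 523640$ ($n = - 4 \left(-65\right) \left(-38\right) \left(-53\right) = - 4 \cdot 2470 \left(-53\right) = \left(-4\right) \left(-130910\right) = 523640$)
$H{\left(h \right)} = - \frac{417}{7}$ ($H{\left(h \right)} = \frac{417}{-7} = 417 \left(- \frac{1}{7}\right) = - \frac{417}{7}$)
$\left(-52264 + 12856\right) \left(n + H{\left(D \right)}\right) = \left(-52264 + 12856\right) \left(523640 - \frac{417}{7}\right) = \left(-39408\right) \frac{3665063}{7} = - \frac{144432802704}{7}$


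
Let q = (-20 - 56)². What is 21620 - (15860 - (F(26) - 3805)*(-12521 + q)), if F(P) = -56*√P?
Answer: 25670485 + 377720*√26 ≈ 2.7596e+7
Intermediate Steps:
q = 5776 (q = (-76)² = 5776)
21620 - (15860 - (F(26) - 3805)*(-12521 + q)) = 21620 - (15860 - (-56*√26 - 3805)*(-12521 + 5776)) = 21620 - (15860 - (-3805 - 56*√26)*(-6745)) = 21620 - (15860 - (25664725 + 377720*√26)) = 21620 - (15860 + (-25664725 - 377720*√26)) = 21620 - (-25648865 - 377720*√26) = 21620 + (25648865 + 377720*√26) = 25670485 + 377720*√26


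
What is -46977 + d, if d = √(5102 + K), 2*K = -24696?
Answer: -46977 + I*√7246 ≈ -46977.0 + 85.123*I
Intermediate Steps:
K = -12348 (K = (½)*(-24696) = -12348)
d = I*√7246 (d = √(5102 - 12348) = √(-7246) = I*√7246 ≈ 85.123*I)
-46977 + d = -46977 + I*√7246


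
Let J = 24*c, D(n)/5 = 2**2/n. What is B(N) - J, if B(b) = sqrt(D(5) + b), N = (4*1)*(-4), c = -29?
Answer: 696 + 2*I*sqrt(3) ≈ 696.0 + 3.4641*I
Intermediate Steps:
D(n) = 20/n (D(n) = 5*(2**2/n) = 5*(4/n) = 20/n)
N = -16 (N = 4*(-4) = -16)
B(b) = sqrt(4 + b) (B(b) = sqrt(20/5 + b) = sqrt(20*(1/5) + b) = sqrt(4 + b))
J = -696 (J = 24*(-29) = -696)
B(N) - J = sqrt(4 - 16) - 1*(-696) = sqrt(-12) + 696 = 2*I*sqrt(3) + 696 = 696 + 2*I*sqrt(3)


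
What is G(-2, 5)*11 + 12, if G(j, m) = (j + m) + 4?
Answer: 89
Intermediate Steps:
G(j, m) = 4 + j + m
G(-2, 5)*11 + 12 = (4 - 2 + 5)*11 + 12 = 7*11 + 12 = 77 + 12 = 89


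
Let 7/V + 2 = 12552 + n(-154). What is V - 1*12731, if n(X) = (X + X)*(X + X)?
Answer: -1367487627/107414 ≈ -12731.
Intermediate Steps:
n(X) = 4*X² (n(X) = (2*X)*(2*X) = 4*X²)
V = 7/107414 (V = 7/(-2 + (12552 + 4*(-154)²)) = 7/(-2 + (12552 + 4*23716)) = 7/(-2 + (12552 + 94864)) = 7/(-2 + 107416) = 7/107414 ≈ 6.5168e-5)
V - 1*12731 = 7/107414 - 1*12731 = 7/107414 - 12731 = -1367487627/107414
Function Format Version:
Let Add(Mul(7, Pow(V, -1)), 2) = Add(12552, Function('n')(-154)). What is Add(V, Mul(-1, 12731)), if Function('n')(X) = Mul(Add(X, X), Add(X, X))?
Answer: Rational(-1367487627, 107414) ≈ -12731.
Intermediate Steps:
Function('n')(X) = Mul(4, Pow(X, 2)) (Function('n')(X) = Mul(Mul(2, X), Mul(2, X)) = Mul(4, Pow(X, 2)))
V = Rational(7, 107414) (V = Mul(7, Pow(Add(-2, Add(12552, Mul(4, Pow(-154, 2)))), -1)) = Mul(7, Pow(Add(-2, Add(12552, Mul(4, 23716))), -1)) = Mul(7, Pow(Add(-2, Add(12552, 94864)), -1)) = Mul(7, Pow(Add(-2, 107416), -1)) = Mul(7, Pow(107414, -1)) = Mul(7, Rational(1, 107414)) = Rational(7, 107414) ≈ 6.5168e-5)
Add(V, Mul(-1, 12731)) = Add(Rational(7, 107414), Mul(-1, 12731)) = Add(Rational(7, 107414), -12731) = Rational(-1367487627, 107414)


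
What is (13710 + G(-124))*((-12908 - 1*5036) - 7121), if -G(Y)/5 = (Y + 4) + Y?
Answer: -374220450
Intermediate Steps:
G(Y) = -20 - 10*Y (G(Y) = -5*((Y + 4) + Y) = -5*((4 + Y) + Y) = -5*(4 + 2*Y) = -20 - 10*Y)
(13710 + G(-124))*((-12908 - 1*5036) - 7121) = (13710 + (-20 - 10*(-124)))*((-12908 - 1*5036) - 7121) = (13710 + (-20 + 1240))*((-12908 - 5036) - 7121) = (13710 + 1220)*(-17944 - 7121) = 14930*(-25065) = -374220450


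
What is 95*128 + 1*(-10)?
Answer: 12150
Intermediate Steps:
95*128 + 1*(-10) = 12160 - 10 = 12150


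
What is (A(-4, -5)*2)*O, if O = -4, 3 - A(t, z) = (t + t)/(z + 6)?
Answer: -88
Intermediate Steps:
A(t, z) = 3 - 2*t/(6 + z) (A(t, z) = 3 - (t + t)/(z + 6) = 3 - 2*t/(6 + z))
(A(-4, -5)*2)*O = (((18 - 2*(-4) + 3*(-5))/(6 - 5))*2)*(-4) = (((18 + 8 - 15)/1)*2)*(-4) = ((1*11)*2)*(-4) = (11*2)*(-4) = 22*(-4) = -88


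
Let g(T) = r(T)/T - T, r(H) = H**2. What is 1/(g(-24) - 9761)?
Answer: -1/9761 ≈ -0.00010245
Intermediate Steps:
g(T) = 0 (g(T) = T**2/T - T = T - T = 0)
1/(g(-24) - 9761) = 1/(0 - 9761) = 1/(-9761) = -1/9761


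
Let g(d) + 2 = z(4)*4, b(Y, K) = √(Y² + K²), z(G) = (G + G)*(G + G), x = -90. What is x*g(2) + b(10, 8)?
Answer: -22860 + 2*√41 ≈ -22847.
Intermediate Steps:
z(G) = 4*G² (z(G) = (2*G)*(2*G) = 4*G²)
b(Y, K) = √(K² + Y²)
g(d) = 254 (g(d) = -2 + (4*4²)*4 = -2 + (4*16)*4 = -2 + 64*4 = -2 + 256 = 254)
x*g(2) + b(10, 8) = -90*254 + √(8² + 10²) = -22860 + √(64 + 100) = -22860 + √164 = -22860 + 2*√41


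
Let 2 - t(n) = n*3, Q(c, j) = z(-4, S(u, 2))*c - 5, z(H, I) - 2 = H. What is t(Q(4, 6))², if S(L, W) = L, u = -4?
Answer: 1681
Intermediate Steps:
z(H, I) = 2 + H
Q(c, j) = -5 - 2*c (Q(c, j) = (2 - 4)*c - 5 = -2*c - 5 = -5 - 2*c)
t(n) = 2 - 3*n (t(n) = 2 - n*3 = 2 - 3*n)
t(Q(4, 6))² = (2 - 3*(-5 - 2*4))² = (2 - 3*(-5 - 8))² = (2 - 3*(-13))² = (2 + 39)² = 41² = 1681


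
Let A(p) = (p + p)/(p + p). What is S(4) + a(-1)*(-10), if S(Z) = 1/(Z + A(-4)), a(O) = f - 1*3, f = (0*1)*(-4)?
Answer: 151/5 ≈ 30.200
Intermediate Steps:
f = 0 (f = 0*(-4) = 0)
A(p) = 1 (A(p) = (2*p)/((2*p)) = (2*p)*(1/(2*p)) = 1)
a(O) = -3 (a(O) = 0 - 1*3 = 0 - 3 = -3)
S(Z) = 1/(1 + Z) (S(Z) = 1/(Z + 1) = 1/(1 + Z))
S(4) + a(-1)*(-10) = 1/(1 + 4) - 3*(-10) = 1/5 + 30 = 151/5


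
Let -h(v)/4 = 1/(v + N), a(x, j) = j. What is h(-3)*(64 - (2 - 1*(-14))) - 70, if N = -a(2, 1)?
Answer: -22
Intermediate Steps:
N = -1 (N = -1*1 = -1)
h(v) = -4/(-1 + v) (h(v) = -4/(v - 1) = -4/(-1 + v))
h(-3)*(64 - (2 - 1*(-14))) - 70 = (-4/(-1 - 3))*(64 - (2 - 1*(-14))) - 70 = (-4/(-4))*(64 - (2 + 14)) - 70 = (-4*(-¼))*(64 - 1*16) - 70 = 1*(64 - 16) - 70 = 1*48 - 70 = 48 - 70 = -22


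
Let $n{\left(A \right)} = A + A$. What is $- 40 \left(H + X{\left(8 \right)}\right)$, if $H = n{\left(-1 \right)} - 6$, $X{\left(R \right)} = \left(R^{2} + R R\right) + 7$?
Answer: $-5080$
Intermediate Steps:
$n{\left(A \right)} = 2 A$
$X{\left(R \right)} = 7 + 2 R^{2}$ ($X{\left(R \right)} = \left(R^{2} + R^{2}\right) + 7 = 2 R^{2} + 7 = 7 + 2 R^{2}$)
$H = -8$ ($H = 2 \left(-1\right) - 6 = -2 - 6 = -8$)
$- 40 \left(H + X{\left(8 \right)}\right) = - 40 \left(-8 + \left(7 + 2 \cdot 8^{2}\right)\right) = - 40 \left(-8 + \left(7 + 2 \cdot 64\right)\right) = - 40 \left(-8 + \left(7 + 128\right)\right) = - 40 \left(-8 + 135\right) = \left(-40\right) 127 = -5080$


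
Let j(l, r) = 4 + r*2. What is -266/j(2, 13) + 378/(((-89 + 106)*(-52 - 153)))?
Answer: -18767/2091 ≈ -8.9751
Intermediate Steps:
j(l, r) = 4 + 2*r
-266/j(2, 13) + 378/(((-89 + 106)*(-52 - 153))) = -266/(4 + 2*13) + 378/(((-89 + 106)*(-52 - 153))) = -266/(4 + 26) + 378/((17*(-205))) = -266/30 + 378/(-3485) = -266*1/30 + 378*(-1/3485) = -133/15 - 378/3485 = -18767/2091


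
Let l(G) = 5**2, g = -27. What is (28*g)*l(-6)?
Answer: -18900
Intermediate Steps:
l(G) = 25
(28*g)*l(-6) = (28*(-27))*25 = -756*25 = -18900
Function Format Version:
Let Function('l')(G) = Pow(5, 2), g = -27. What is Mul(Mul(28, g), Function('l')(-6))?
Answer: -18900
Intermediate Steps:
Function('l')(G) = 25
Mul(Mul(28, g), Function('l')(-6)) = Mul(Mul(28, -27), 25) = Mul(-756, 25) = -18900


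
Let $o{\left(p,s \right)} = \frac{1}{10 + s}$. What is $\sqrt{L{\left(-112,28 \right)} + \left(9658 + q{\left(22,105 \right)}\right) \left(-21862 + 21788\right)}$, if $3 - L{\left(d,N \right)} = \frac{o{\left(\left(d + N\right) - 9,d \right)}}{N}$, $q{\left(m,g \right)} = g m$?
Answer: $\frac{i \sqrt{1805960486022}}{1428} \approx 941.08 i$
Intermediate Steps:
$L{\left(d,N \right)} = 3 - \frac{1}{N \left(10 + d\right)}$ ($L{\left(d,N \right)} = 3 - \frac{1}{\left(10 + d\right) N} = 3 - \frac{1}{N \left(10 + d\right)}$)
$\sqrt{L{\left(-112,28 \right)} + \left(9658 + q{\left(22,105 \right)}\right) \left(-21862 + 21788\right)} = \sqrt{\left(3 - \frac{1}{28 \left(10 - 112\right)}\right) + \left(9658 + 105 \cdot 22\right) \left(-21862 + 21788\right)} = \sqrt{\left(3 - \frac{1}{28 \left(-102\right)}\right) + \left(9658 + 2310\right) \left(-74\right)} = \sqrt{\left(3 - \frac{1}{28} \left(- \frac{1}{102}\right)\right) + 11968 \left(-74\right)} = \sqrt{\left(3 + \frac{1}{2856}\right) - 885632} = \sqrt{\frac{8569}{2856} - 885632} = \sqrt{- \frac{2529356423}{2856}} = \frac{i \sqrt{1805960486022}}{1428}$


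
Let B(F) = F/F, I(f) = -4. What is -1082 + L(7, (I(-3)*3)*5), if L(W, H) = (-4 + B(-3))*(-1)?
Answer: -1079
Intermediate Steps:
B(F) = 1
L(W, H) = 3 (L(W, H) = (-4 + 1)*(-1) = -3*(-1) = 3)
-1082 + L(7, (I(-3)*3)*5) = -1082 + 3 = -1079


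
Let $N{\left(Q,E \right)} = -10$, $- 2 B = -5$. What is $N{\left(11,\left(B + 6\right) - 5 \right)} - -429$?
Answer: $419$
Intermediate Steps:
$B = \frac{5}{2}$ ($B = \left(- \frac{1}{2}\right) \left(-5\right) = \frac{5}{2} \approx 2.5$)
$N{\left(11,\left(B + 6\right) - 5 \right)} - -429 = -10 - -429 = -10 + 429 = 419$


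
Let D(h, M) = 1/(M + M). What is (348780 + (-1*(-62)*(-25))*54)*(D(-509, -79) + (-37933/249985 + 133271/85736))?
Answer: 15668231312497191/42329610071 ≈ 3.7015e+5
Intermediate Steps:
D(h, M) = 1/(2*M)
(348780 + (-1*(-62)*(-25))*54)*(D(-509, -79) + (-37933/249985 + 133271/85736)) = (348780 + (-1*(-62)*(-25))*54)*((½)/(-79) + (-37933/249985 + 133271/85736)) = (348780 + (62*(-25))*54)*((½)*(-1/79) + (-37933*1/249985 + 133271*(1/85736))) = (348780 - 1550*54)*(-1/158 + (-37933/249985 + 133271/85736)) = (348780 - 83700)*(-1/158 + 30063527247/21432713960) = 265080*(2364302295533/1693184402840) = 15668231312497191/42329610071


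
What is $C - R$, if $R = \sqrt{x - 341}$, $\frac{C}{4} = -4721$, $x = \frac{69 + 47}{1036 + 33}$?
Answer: $-18884 - \frac{7 i \sqrt{7950153}}{1069} \approx -18884.0 - 18.463 i$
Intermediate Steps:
$x = \frac{116}{1069} \approx 0.10851$
$C = -18884$ ($C = 4 \left(-4721\right) = -18884$)
$R = \frac{7 i \sqrt{7950153}}{1069}$ ($R = \sqrt{\frac{116}{1069} - 341} = \sqrt{- \frac{364413}{1069}} = \frac{7 i \sqrt{7950153}}{1069} \approx 18.463 i$)
$C - R = -18884 - \frac{7 i \sqrt{7950153}}{1069}$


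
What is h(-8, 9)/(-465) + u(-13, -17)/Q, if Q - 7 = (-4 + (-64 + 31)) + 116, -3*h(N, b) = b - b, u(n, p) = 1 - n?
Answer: 7/43 ≈ 0.16279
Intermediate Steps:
h(N, b) = 0 (h(N, b) = -(b - b)/3 = -⅓*0 = 0)
Q = 86 (Q = 7 + ((-4 + (-64 + 31)) + 116) = 7 + ((-4 - 33) + 116) = 7 + (-37 + 116) = 7 + 79 = 86)
h(-8, 9)/(-465) + u(-13, -17)/Q = 0/(-465) + (1 - 1*(-13))/86 = 0*(-1/465) + (1 + 13)*(1/86) = 0 + 14*(1/86) = 0 + 7/43 = 7/43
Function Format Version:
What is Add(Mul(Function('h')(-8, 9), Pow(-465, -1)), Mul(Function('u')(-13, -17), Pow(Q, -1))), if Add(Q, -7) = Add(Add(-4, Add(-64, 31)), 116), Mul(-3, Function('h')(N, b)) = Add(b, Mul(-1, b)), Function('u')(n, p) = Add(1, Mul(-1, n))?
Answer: Rational(7, 43) ≈ 0.16279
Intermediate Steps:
Function('h')(N, b) = 0 (Function('h')(N, b) = Mul(Rational(-1, 3), Add(b, Mul(-1, b))) = Mul(Rational(-1, 3), 0) = 0)
Q = 86 (Q = Add(7, Add(Add(-4, Add(-64, 31)), 116)) = Add(7, Add(Add(-4, -33), 116)) = Add(7, Add(-37, 116)) = Add(7, 79) = 86)
Add(Mul(Function('h')(-8, 9), Pow(-465, -1)), Mul(Function('u')(-13, -17), Pow(Q, -1))) = Add(Mul(0, Pow(-465, -1)), Mul(Add(1, Mul(-1, -13)), Pow(86, -1))) = Add(Mul(0, Rational(-1, 465)), Mul(Add(1, 13), Rational(1, 86))) = Add(0, Mul(14, Rational(1, 86))) = Add(0, Rational(7, 43)) = Rational(7, 43)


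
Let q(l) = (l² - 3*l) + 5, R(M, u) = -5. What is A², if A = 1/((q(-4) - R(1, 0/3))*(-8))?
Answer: 1/92416 ≈ 1.0821e-5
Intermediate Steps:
q(l) = 5 + l² - 3*l
A = -1/304 (A = 1/(((5 + (-4)² - 3*(-4)) - 1*(-5))*(-8)) = 1/(((5 + 16 + 12) + 5)*(-8)) = 1/((33 + 5)*(-8)) = 1/(38*(-8)) = 1/(-304) = -1/304 ≈ -0.0032895)
A² = (-1/304)² = 1/92416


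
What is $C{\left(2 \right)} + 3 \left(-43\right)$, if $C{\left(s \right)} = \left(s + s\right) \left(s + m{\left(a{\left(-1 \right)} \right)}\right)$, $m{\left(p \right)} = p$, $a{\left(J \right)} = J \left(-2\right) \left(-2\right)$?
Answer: $-137$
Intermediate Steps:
$a{\left(J \right)} = 4 J$ ($a{\left(J \right)} = - 2 J \left(-2\right) = 4 J$)
$C{\left(s \right)} = 2 s \left(-4 + s\right)$ ($C{\left(s \right)} = \left(s + s\right) \left(s + 4 \left(-1\right)\right) = 2 s \left(s - 4\right) = 2 s \left(-4 + s\right)$)
$C{\left(2 \right)} + 3 \left(-43\right) = 2 \cdot 2 \left(-4 + 2\right) + 3 \left(-43\right) = 2 \cdot 2 \left(-2\right) - 129 = -8 - 129 = -137$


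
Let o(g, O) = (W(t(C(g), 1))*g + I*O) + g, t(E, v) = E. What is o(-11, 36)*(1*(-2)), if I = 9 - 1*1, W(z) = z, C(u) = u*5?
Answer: -1764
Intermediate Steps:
C(u) = 5*u
I = 8 (I = 9 - 1 = 8)
o(g, O) = g + 5*g² + 8*O (o(g, O) = ((5*g)*g + 8*O) + g = (5*g² + 8*O) + g = g + 5*g² + 8*O)
o(-11, 36)*(1*(-2)) = (-11 + 5*(-11)² + 8*36)*(1*(-2)) = (-11 + 5*121 + 288)*(-2) = (-11 + 605 + 288)*(-2) = 882*(-2) = -1764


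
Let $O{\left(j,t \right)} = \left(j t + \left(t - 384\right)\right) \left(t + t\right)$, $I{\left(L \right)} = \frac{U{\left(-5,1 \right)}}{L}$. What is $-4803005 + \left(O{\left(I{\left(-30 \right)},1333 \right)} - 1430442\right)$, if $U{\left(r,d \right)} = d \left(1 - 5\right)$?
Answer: $- \frac{48443639}{15} \approx -3.2296 \cdot 10^{6}$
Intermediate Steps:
$U{\left(r,d \right)} = - 4 d$ ($U{\left(r,d \right)} = d \left(-4\right) = - 4 d$)
$I{\left(L \right)} = - \frac{4}{L}$ ($I{\left(L \right)} = \frac{\left(-4\right) 1}{L} = - \frac{4}{L}$)
$O{\left(j,t \right)} = 2 t \left(-384 + t + j t\right)$ ($O{\left(j,t \right)} = \left(j t + \left(t - 384\right)\right) 2 t = \left(j t + \left(-384 + t\right)\right) 2 t = \left(-384 + t + j t\right) 2 t = 2 t \left(-384 + t + j t\right)$)
$-4803005 + \left(O{\left(I{\left(-30 \right)},1333 \right)} - 1430442\right) = -4803005 + \left(2 \cdot 1333 \left(-384 + 1333 + - \frac{4}{-30} \cdot 1333\right) - 1430442\right) = -4803005 - \left(1430442 - 2666 \left(-384 + 1333 + \left(-4\right) \left(- \frac{1}{30}\right) 1333\right)\right) = -4803005 - \left(1430442 - 2666 \left(-384 + 1333 + \frac{2}{15} \cdot 1333\right)\right) = -4803005 - \left(1430442 - 2666 \left(-384 + 1333 + \frac{2666}{15}\right)\right) = -4803005 - \left(1430442 - \frac{45058066}{15}\right) = -4803005 + \left(\frac{45058066}{15} - 1430442\right) = -4803005 + \frac{23601436}{15} = - \frac{48443639}{15}$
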